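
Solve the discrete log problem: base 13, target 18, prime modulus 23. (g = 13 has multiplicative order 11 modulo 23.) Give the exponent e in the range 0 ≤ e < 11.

Successive powers of 13 modulo 23:
  13^0=1  13^1=13  13^2=8  13^3=12  13^4=18
So 13^4 ≡ 18 (mod 23), giving e = 4.

4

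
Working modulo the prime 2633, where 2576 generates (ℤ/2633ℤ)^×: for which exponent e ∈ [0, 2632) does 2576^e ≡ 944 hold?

361

Baby-step giant-step with m = ceil(sqrt(2632)) = 52.
Baby table (2576^j mod 2633 for j=0..51):
  0:1  1:2576  2:616  3:1750  4:304  5:1103  6:321  7:134
  8:261  9:921  10:163  11:1241  12:354  13:886  14:2158  15:745
  16:2296  17:778  18:415  19:42  20:239  21:2175  22:2409  23:2236
  24:1565  25:317  26:362  27:430  28:1820  29:1580  30:2095  31:1703
  32:350  33:1114  34:2327  35:1644  36:1080  37:1632  38:1764  39:2139
  40:1828  41:1124  42:1757  43:2538  44:149  45:2039  46:2262  47:83
  48:535  49:1101  50:435  51:1535
Giant step factor: 2576^(-52) ≡ 126 (mod 2633).
Scan 944·126^i mod 2633 for i = 0, 1, …:
  i=0: 944   i=1: 459   i=2: 2541   i=3: 1573
  i=4: 723   i=5: 1576   i=6: 1101
Match at i=6, j=49: e = 6·52 + 49 = 361.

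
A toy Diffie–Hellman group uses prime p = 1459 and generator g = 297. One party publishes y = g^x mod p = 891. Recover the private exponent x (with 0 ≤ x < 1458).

Baby-step giant-step with m = ceil(sqrt(1458)) = 39.
Baby table (297^j mod 1459 for j=0..38):
  0:1  1:297  2:669  3:269  4:1107  5:504  6:870  7:147
  8:1348  9:590  10:150  11:780  12:1138  13:957  14:1183  15:1191
  16:649  17:165  18:858  19:960  20:615  21:280  22:1456  23:568
  24:911  25:652  26:1056  27:1406  28:308  29:1018  30:333  31:1148
  32:1009  33:578  34:963  35:47  36:828  37:804  38:971
Giant step factor: 297^(-39) ≡ 56 (mod 1459).
Scan 891·56^i mod 1459 for i = 0, 1, …:
  i=0: 891   i=1: 290   i=2: 191   i=3: 483
  i=4: 786   i=5: 246   i=6: 645   i=7: 1104
  i=8: 546   i=9: 1396     …   i=18: 535
  i=19: 780
Match at i=19, j=11: x = 19·39 + 11 = 752.

752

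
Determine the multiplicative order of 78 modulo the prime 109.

The order of 78 must divide p − 1 = 108 = 2^2 · 3^3.
Divisors: 1, 2, 3, 4, 6, 9, 12, 18, 27, 36, 54, 108.
Check each in increasing order: 78^1 ≡ 78;  78^2 ≡ 89;  78^3 ≡ 75;  78^4 ≡ 73;  78^6 ≡ 66;  78^9 ≡ 45;  78^12 ≡ 105;  78^18 ≡ 63;  78^27 ≡ 1.
Smallest exponent giving 1 is 27.

27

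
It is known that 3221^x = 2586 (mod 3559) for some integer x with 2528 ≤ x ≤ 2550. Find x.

2535

Compute 3221^2528 mod 3559 = 3342, then multiply by 3221 repeatedly:
  3221^2528=3342  3221^2529=2166  3221^2530=1046  3221^2531=2352  3221^2532=2240
  3221^2533=947  3221^2534=224  3221^2535=2586
Found 2586 at exponent 2535.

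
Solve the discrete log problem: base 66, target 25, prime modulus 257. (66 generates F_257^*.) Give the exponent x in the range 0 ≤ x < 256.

Baby-step giant-step with m = ceil(sqrt(256)) = 16.
Baby table (66^j mod 257 for j=0..15):
  0:1  1:66  2:244  3:170  4:169  5:103  6:116  7:203
  8:34  9:188  10:72  11:126  12:92  13:161  14:89  15:220
Giant step factor: 66^(-16) ≡ 255 (mod 257).
Scan 25·255^i mod 257 for i = 0, 1, …:
  i=0: 25   i=1: 207   i=2: 100   i=3: 57
  i=4: 143   i=5: 228   i=6: 58   i=7: 141
  i=8: 232   i=9: 50     …   i=14: 199
  i=15: 116
Match at i=15, j=6: x = 15·16 + 6 = 246.

246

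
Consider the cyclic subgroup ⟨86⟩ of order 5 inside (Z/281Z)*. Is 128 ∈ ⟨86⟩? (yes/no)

no

128 ∈ ⟨86⟩ iff 128^5 ≡ 1 (mod 281), since |⟨86⟩| = 5.
128^5 mod 281 = 280.
Since 280 ≠ 1, 128 does not lie in the subgroup.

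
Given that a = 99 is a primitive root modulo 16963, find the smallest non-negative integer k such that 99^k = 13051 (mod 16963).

Baby-step giant-step with m = ceil(sqrt(16962)) = 131.
Baby table (99^j mod 16963 for j=0..130):
  0:1  1:99  2:9801  3:3408  4:15095  5:1661  6:11772  7:11944
  8:12009  9:1481  10:10915  11:11916  12:9237  13:15424  14:306  15:13331
  16:13618  17:8105  18:5134  19:16339  20:6076  21:7819  22:10746  23:12148
  24:15242  25:16214  26:10664  27:4030  28:8821  29:8166  30:11173  31:3532
  32:10408  33:12612  34:10289  35:831  36:14417  37:2391  38:16190  39:8288
  40:6288  41:11844  42:2109  43:5235  44:9375  45:12123  46:12767  47:8671
  48:10279  49:16804  50:1222  51:2237  52:944  53:8641  54:7309  55:11145
  56:760  57:7388  58:2003  59:11704  60:5212  61:7098  62:7219  63:2235
  64:746  65:6002  66:493  67:14881  68:14401  69:807  70:12041  71:4649
  72:2250  73:2231  74:350  75:724  76:3824  77:5390  78:7757  79:4608
  80:15154  81:7502  82:13289  83:9460  84:3575  85:14665  86:9980  87:4166
  88:5322  89:1025  90:16660  91:3929  92:15785  93:2119  94:6225  95:5607
  96:12277  97:11050  98:8318  99:9258  100:540  101:2571  102:84  103:8316
  104:9060  105:14864  106:12718  107:3820  108:4994  109:2479  110:7939  111:5663
  112:858  113:127  114:12573  115:6428  116:8741  117:246  118:7391  119:2300
  120:7181  121:15436  122:1494  123:12202  124:3625  125:2652  126:8103  127:4936
  128:13700  129:16223  130:11555
Giant step factor: 99^(-131) ≡ 12624 (mod 16963).
Scan 13051·12624^i mod 16963 for i = 0, 1, …:
  i=0: 13051   i=1: 11168   i=2: 5339   i=3: 5537
  i=4: 11528   i=5: 3895   i=6: 11706   i=7: 11851
  i=8: 10327   i=9: 7393     …   i=107: 4220
  i=108: 9460
Match at i=108, j=83: k = 108·131 + 83 = 14231.

14231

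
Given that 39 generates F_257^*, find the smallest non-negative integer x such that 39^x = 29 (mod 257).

Baby-step giant-step with m = ceil(sqrt(256)) = 16.
Baby table (39^j mod 257 for j=0..15):
  0:1  1:39  2:236  3:209  4:184  5:237  6:248  7:163
  8:189  9:175  10:143  11:180  12:81  13:75  14:98  15:224
Giant step factor: 39^(-16) ≡ 128 (mod 257).
Scan 29·128^i mod 257 for i = 0, 1, …:
  i=0: 29   i=1: 114   i=2: 200   i=3: 157
  i=4: 50   i=5: 232   i=6: 141   i=7: 58
  i=8: 228   i=9: 143
Match at i=9, j=10: x = 9·16 + 10 = 154.

154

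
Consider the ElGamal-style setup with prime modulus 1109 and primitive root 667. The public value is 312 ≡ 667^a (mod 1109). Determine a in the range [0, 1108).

114

Baby-step giant-step with m = ceil(sqrt(1108)) = 34.
Baby table (667^j mod 1109 for j=0..33):
  0:1  1:667  2:180  3:288  4:239  5:826  6:878  7:74
  8:562  9:12  10:241  11:1051  12:129  13:650  14:1040  15:555
  16:888  17:90  18:144  19:674  20:413  21:439  22:37  23:281
  24:6  25:675  26:1080  27:619  28:325  29:520  30:832  31:444
  32:45  33:72
Giant step factor: 667^(-34) ≡ 645 (mod 1109).
Scan 312·645^i mod 1109 for i = 0, 1, …:
  i=0: 312   i=1: 511   i=2: 222   i=3: 129
Match at i=3, j=12: a = 3·34 + 12 = 114.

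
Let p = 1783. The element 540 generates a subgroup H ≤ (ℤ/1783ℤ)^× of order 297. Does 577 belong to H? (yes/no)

no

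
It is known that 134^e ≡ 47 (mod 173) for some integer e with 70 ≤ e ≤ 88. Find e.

76

Compute 134^70 mod 173 = 113, then multiply by 134 repeatedly:
  134^70=113  134^71=91  134^72=84  134^73=11  134^74=90
  134^75=123  134^76=47
Found 47 at exponent 76.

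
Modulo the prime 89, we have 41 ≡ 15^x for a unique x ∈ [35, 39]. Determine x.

Compute 15^35 mod 89 = 41, then multiply by 15 repeatedly:
  15^35=41
Found 41 at exponent 35.

35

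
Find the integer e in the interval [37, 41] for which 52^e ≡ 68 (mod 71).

41

Compute 52^37 mod 71 = 65, then multiply by 52 repeatedly:
  52^37=65  52^38=43  52^39=35  52^40=45  52^41=68
Found 68 at exponent 41.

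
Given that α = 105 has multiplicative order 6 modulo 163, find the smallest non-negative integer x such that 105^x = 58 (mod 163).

Successive powers of 105 modulo 163:
  105^0=1  105^1=105  105^2=104  105^3=162  105^4=58
So 105^4 ≡ 58 (mod 163), giving x = 4.

4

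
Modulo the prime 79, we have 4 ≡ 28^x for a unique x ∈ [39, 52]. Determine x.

Compute 28^39 mod 79 = 78, then multiply by 28 repeatedly:
  28^39=78  28^40=51  28^41=6  28^42=10  28^43=43
  28^44=19  28^45=58  28^46=44  28^47=47  28^48=52
  28^49=34  28^50=4
Found 4 at exponent 50.

50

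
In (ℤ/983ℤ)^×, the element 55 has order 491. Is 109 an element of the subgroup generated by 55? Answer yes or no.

no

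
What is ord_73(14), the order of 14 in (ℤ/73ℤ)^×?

The order of 14 must divide p − 1 = 72 = 2^3 · 3^2.
Divisors: 1, 2, 3, 4, 6, 8, 9, 12, 18, 24, 36, 72.
Check each in increasing order: 14^1 ≡ 14;  14^2 ≡ 50;  14^3 ≡ 43;  14^4 ≡ 18;  14^6 ≡ 24;  14^8 ≡ 32;  14^9 ≡ 10;  14^12 ≡ 65;  14^18 ≡ 27;  14^24 ≡ 64;  14^36 ≡ 72;  14^72 ≡ 1.
Smallest exponent giving 1 is 72.

72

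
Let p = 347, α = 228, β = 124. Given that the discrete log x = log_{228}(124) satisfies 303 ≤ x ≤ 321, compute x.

308

Compute 228^303 mod 347 = 28, then multiply by 228 repeatedly:
  228^303=28  228^304=138  228^305=234  228^306=261  228^307=171
  228^308=124
Found 124 at exponent 308.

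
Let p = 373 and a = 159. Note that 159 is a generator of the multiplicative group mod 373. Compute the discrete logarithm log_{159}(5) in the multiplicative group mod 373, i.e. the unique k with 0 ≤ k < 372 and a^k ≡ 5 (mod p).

Baby-step giant-step with m = ceil(sqrt(372)) = 20.
Baby table (159^j mod 373 for j=0..19):
  0:1  1:159  2:290  3:231  4:175  5:223  6:22  7:141
  8:39  9:233  10:120  11:57  12:111  13:118  14:112  15:277
  16:29  17:135  18:204  19:358
Giant step factor: 159^(-20) ≡ 170 (mod 373).
Scan 5·170^i mod 373 for i = 0, 1, …:
  i=0: 5   i=1: 104   i=2: 149   i=3: 339
  i=4: 188   i=5: 255   i=6: 82   i=7: 139
  i=8: 131   i=9: 263     …   i=13: 340
  i=14: 358
Match at i=14, j=19: k = 14·20 + 19 = 299.

299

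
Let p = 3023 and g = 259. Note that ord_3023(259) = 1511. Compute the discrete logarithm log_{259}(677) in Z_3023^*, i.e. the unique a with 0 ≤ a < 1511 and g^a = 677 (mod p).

Baby-step giant-step with m = ceil(sqrt(1511)) = 39.
Baby table (259^j mod 3023 for j=0..38):
  0:1  1:259  2:575  3:798  4:1118  5:2377  6:1974  7:379
  8:1425  9:269  10:142  11:502  12:29  13:1465  14:1560  15:1981
  16:2192  17:2427  18:2832  19:1922  20:2026  21:1755  22:1095  23:2466
  24:841  25:163  26:2918  27:12  28:85  29:854  30:507  31:1324
  32:1317  33:2527  34:1525  35:1985  36:205  37:1704  38:3001
Giant step factor: 259^(-39) ≡ 2302 (mod 3023).
Scan 677·2302^i mod 3023 for i = 0, 1, …:
  i=0: 677   i=1: 1609   i=2: 743   i=3: 2391
  i=4: 2222   i=5: 128   i=6: 1425
Match at i=6, j=8: a = 6·39 + 8 = 242.

242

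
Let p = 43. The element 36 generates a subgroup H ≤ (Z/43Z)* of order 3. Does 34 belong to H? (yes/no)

no

34 ∈ ⟨36⟩ iff 34^3 ≡ 1 (mod 43), since |⟨36⟩| = 3.
34^3 mod 43 = 2.
Since 2 ≠ 1, 34 does not lie in the subgroup.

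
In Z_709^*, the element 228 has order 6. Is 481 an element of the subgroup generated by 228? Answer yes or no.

⟨228⟩ has order 6; its elements mod 709 are {1, 227, 228, 481, 482, 708}.
481 is in this set.

yes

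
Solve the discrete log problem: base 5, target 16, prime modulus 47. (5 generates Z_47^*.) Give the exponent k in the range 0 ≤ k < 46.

26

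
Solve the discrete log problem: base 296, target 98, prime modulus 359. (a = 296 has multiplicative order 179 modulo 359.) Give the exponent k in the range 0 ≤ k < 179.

Baby-step giant-step with m = ceil(sqrt(179)) = 14.
Baby table (296^j mod 359 for j=0..13):
  0:1  1:296  2:20  3:176  4:41  5:289  6:102  7:36
  8:245  9:2  10:233  11:40  12:352  13:82
Giant step factor: 296^(-14) ≡ 100 (mod 359).
Scan 98·100^i mod 359 for i = 0, 1, …:
  i=0: 98   i=1: 107   i=2: 289
Match at i=2, j=5: k = 2·14 + 5 = 33.

33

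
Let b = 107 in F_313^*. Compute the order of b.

156

The order of 107 must divide p − 1 = 312 = 2^3 · 3 · 13.
Divisors: 1, 2, 3, 4, 6, 8, 12, 13, 24, 26, 39, 52, 78, 104, 156, 312.
Check each in increasing order: 107^1 ≡ 107;  107^2 ≡ 181;  107^3 ≡ 274;  107^4 ≡ 209;  107^6 ≡ 269;  107^8 ≡ 174;  107^12 ≡ 58;  107^13 ≡ 259;  107^24 ≡ 234;  107^26 ≡ 99;  107^39 ≡ 288;  107^52 ≡ 98;  107^78 ≡ 312;  107^104 ≡ 214;  107^156 ≡ 1.
Smallest exponent giving 1 is 156.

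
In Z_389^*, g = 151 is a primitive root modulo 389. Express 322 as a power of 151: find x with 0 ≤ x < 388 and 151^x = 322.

Baby-step giant-step with m = ceil(sqrt(388)) = 20.
Baby table (151^j mod 389 for j=0..19):
  0:1  1:151  2:239  3:301  4:327  5:363  6:353  7:10
  8:343  9:56  10:287  11:158  12:129  13:29  14:100  15:318
  16:171  17:147  18:24  19:123
Giant step factor: 151^(-20) ≡ 55 (mod 389).
Scan 322·55^i mod 389 for i = 0, 1, …:
  i=0: 322   i=1: 205   i=2: 383   i=3: 59
  i=4: 133   i=5: 313   i=6: 99   i=7: 388
  i=8: 334   i=9: 87     …   i=15: 214
  i=16: 100
Match at i=16, j=14: x = 16·20 + 14 = 334.

334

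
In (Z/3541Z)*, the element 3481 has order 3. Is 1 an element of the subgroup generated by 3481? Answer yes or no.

yes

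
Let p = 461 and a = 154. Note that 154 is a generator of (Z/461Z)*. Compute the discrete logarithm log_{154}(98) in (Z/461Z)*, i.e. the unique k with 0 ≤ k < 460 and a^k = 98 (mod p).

331

Baby-step giant-step with m = ceil(sqrt(460)) = 22.
Baby table (154^j mod 461 for j=0..21):
  0:1  1:154  2:205  3:222  4:74  5:332  6:418  7:293
  8:405  9:135  10:45  11:15  12:5  13:309  14:103  15:188
  16:370  17:277  18:246  19:82  20:181  21:214
Giant step factor: 154^(-22) ≡ 377 (mod 461).
Scan 98·377^i mod 461 for i = 0, 1, …:
  i=0: 98   i=1: 66   i=2: 449   i=3: 86
  i=4: 152   i=5: 140   i=6: 226   i=7: 378
  i=8: 57   i=9: 283     …   i=14: 75
  i=15: 154
Match at i=15, j=1: k = 15·22 + 1 = 331.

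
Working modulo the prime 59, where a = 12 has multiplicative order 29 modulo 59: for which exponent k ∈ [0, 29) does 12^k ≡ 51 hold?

14

Successive powers of 12 modulo 59:
  12^0=1  12^1=12  12^2=26  12^3=17  12^4=27  12^5=29
  12^6=53  12^7=46  12^8=21  12^9=16  12^10=15  12^11=3
  12^12=36  12^13=19  12^14=51
So 12^14 ≡ 51 (mod 59), giving k = 14.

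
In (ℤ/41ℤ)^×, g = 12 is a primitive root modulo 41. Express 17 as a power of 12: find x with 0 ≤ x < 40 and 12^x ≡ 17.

19

Successive powers of 12 modulo 41:
  12^0=1  12^1=12  12^2=21  12^3=6  12^4=31  12^5=3
  12^6=36  12^7=22  12^8=18  12^9=11  12^10=9  12^11=26
  12^12=25  12^13=13  12^14=33  12^15=27  12^16=37  12^17=34
  12^18=39  12^19=17
So 12^19 ≡ 17 (mod 41), giving x = 19.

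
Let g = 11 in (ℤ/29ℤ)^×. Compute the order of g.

28

The order of 11 must divide p − 1 = 28 = 2^2 · 7.
Divisors: 1, 2, 4, 7, 14, 28.
Check each in increasing order: 11^1 ≡ 11;  11^2 ≡ 5;  11^4 ≡ 25;  11^7 ≡ 12;  11^14 ≡ 28;  11^28 ≡ 1.
Smallest exponent giving 1 is 28.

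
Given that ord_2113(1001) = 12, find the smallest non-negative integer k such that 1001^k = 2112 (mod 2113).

Successive powers of 1001 modulo 2113:
  1001^0=1  1001^1=1001  1001^2=439  1001^3=2048  1001^4=438  1001^5=1047
  1001^6=2112
So 1001^6 ≡ 2112 (mod 2113), giving k = 6.

6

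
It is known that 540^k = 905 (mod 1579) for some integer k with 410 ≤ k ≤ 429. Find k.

Compute 540^410 mod 1579 = 984, then multiply by 540 repeatedly:
  540^410=984  540^411=816  540^412=99  540^413=1353  540^414=1122
  540^415=1123  540^416=84  540^417=1148  540^418=952  540^419=905
Found 905 at exponent 419.

419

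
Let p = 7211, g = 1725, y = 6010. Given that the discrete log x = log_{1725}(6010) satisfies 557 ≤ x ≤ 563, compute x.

Compute 1725^557 mod 7211 = 3597, then multiply by 1725 repeatedly:
  1725^557=3597  1725^558=3365  1725^559=6981  1725^560=7066  1725^561=2260
  1725^562=4560  1725^563=6010
Found 6010 at exponent 563.

563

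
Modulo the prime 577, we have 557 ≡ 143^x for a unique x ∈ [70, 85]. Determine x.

Compute 143^70 mod 577 = 181, then multiply by 143 repeatedly:
  143^70=181  143^71=495  143^72=391  143^73=521  143^74=70
  143^75=201  143^76=470  143^77=278  143^78=518  143^79=218
  143^80=16  143^81=557
Found 557 at exponent 81.

81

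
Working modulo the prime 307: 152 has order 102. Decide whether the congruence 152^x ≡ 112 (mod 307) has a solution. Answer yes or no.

no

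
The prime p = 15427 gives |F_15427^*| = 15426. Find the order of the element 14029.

1714

The order of 14029 must divide p − 1 = 15426 = 2 · 3^2 · 857.
Divisors: 1, 2, 3, 6, 9, 18, 857, 1714, 2571, 5142, 7713, 15426.
Check each in increasing order: 14029^1 ≡ 14029;  14029^2 ≡ 10602;  14029^3 ≡ 3751;  14029^6 ≡ 577;  14029^9 ≡ 4547;  14029^18 ≡ 3029;  14029^857 ≡ 15426;  14029^1714 ≡ 1.
Smallest exponent giving 1 is 1714.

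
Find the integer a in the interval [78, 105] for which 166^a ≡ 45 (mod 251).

Compute 166^78 mod 251 = 45, then multiply by 166 repeatedly:
  166^78=45
Found 45 at exponent 78.

78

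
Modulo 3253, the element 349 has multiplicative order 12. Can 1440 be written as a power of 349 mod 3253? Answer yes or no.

⟨349⟩ has order 12; its elements mod 3253 are {1, 349, 1249, 1439, 1440, 1598, 1655, 1813, 1814, 2004, 2904, 3252}.
1440 is in this set.

yes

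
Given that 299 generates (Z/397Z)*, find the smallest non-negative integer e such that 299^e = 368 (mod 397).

98

Baby-step giant-step with m = ceil(sqrt(396)) = 20.
Baby table (299^j mod 397 for j=0..19):
  0:1  1:299  2:76  3:95  4:218  5:74  6:291  7:66
  8:281  9:252  10:315  11:96  12:120  13:150  14:386  15:284
  16:355  17:146  18:381  19:377
Giant step factor: 299^(-20) ≡ 127 (mod 397).
Scan 368·127^i mod 397 for i = 0, 1, …:
  i=0: 368   i=1: 287   i=2: 322   i=3: 3
  i=4: 381
Match at i=4, j=18: e = 4·20 + 18 = 98.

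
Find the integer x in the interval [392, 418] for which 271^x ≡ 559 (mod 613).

Compute 271^392 mod 613 = 573, then multiply by 271 repeatedly:
  271^392=573  271^393=194  271^394=469  271^395=208  271^396=585
  271^397=381  271^398=267  271^399=23  271^400=103  271^401=328
  271^402=3  271^403=200  271^404=256  271^405=107  271^406=186
  271^407=140  271^408=547  271^409=504  271^410=498  271^411=98
  271^412=199  271^413=598  271^414=226  271^415=559
Found 559 at exponent 415.

415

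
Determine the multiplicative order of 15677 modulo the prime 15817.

5272

The order of 15677 must divide p − 1 = 15816 = 2^3 · 3 · 659.
Divisors: 1, 2, 3, 4, 6, 8, 12, 24, 659, 1318, 1977, 2636, 3954, 5272, 7908, 15816.
Check each in increasing order: 15677^1 ≡ 15677;  15677^2 ≡ 3783;  15677^3 ≡ 8158;  15677^4 ≡ 12521;  15677^6 ≡ 10845;  15677^8 ≡ 13154;  15677^12 ≡ 14630;  15677^24 ≡ 1256;  15677^659 ≡ 8408;  15677^1318 ≡ 8291;  15677^1977 ≡ 5209;  15677^2636 ≡ 15816;  15677^3954 ≡ 7526;  15677^5272 ≡ 1.
Smallest exponent giving 1 is 5272.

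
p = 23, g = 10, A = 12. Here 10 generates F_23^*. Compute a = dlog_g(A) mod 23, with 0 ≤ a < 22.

Successive powers of 10 modulo 23:
  10^0=1  10^1=10  10^2=8  10^3=11  10^4=18  10^5=19
  10^6=6  10^7=14  10^8=2  10^9=20  10^10=16  10^11=22
  10^12=13  10^13=15  10^14=12
So 10^14 ≡ 12 (mod 23), giving a = 14.

14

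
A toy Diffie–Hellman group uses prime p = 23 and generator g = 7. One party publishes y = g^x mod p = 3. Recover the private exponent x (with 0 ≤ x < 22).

Successive powers of 7 modulo 23:
  7^0=1  7^1=7  7^2=3
So 7^2 ≡ 3 (mod 23), giving x = 2.

2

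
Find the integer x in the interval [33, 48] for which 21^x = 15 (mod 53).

Compute 21^33 mod 53 = 18, then multiply by 21 repeatedly:
  21^33=18  21^34=7  21^35=41  21^36=13  21^37=8
  21^38=9  21^39=30  21^40=47  21^41=33  21^42=4
  21^43=31  21^44=15
Found 15 at exponent 44.

44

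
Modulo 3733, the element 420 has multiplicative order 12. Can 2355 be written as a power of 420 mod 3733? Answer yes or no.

no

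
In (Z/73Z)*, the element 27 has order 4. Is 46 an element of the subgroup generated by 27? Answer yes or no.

yes

46 ∈ ⟨27⟩ iff 46^4 ≡ 1 (mod 73), since |⟨27⟩| = 4.
46^4 mod 73 = 1.
Since 1 = 1, 46 lies in the subgroup.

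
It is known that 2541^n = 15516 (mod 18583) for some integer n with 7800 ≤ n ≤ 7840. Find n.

7825

Compute 2541^7800 mod 18583 = 1458, then multiply by 2541 repeatedly:
  2541^7800=1458  2541^7801=6761  2541^7802=9009  2541^7803=16196  2541^7804=11274
  2541^7805=10831  2541^7806=148  2541^7807=4408  2541^7808=13762  2541^7809=14619
  2541^7810=18045  2541^7811=8084  2541^7812=7229  2541^7813=8885  2541^7814=17023
  2541^7815=12802  2541^7816=9632  2541^7817=1101  2541^7818=10191  2541^7819=9212
  2541^7820=11695  2541^7821=2778  2541^7822=15941  2541^7823=13724  2541^7824=10976
  2541^7825=15516
Found 15516 at exponent 7825.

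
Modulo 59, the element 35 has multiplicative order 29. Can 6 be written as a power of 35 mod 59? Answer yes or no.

6 ∈ ⟨35⟩ iff 6^29 ≡ 1 (mod 59), since |⟨35⟩| = 29.
6^29 mod 59 = 58.
Since 58 ≠ 1, 6 does not lie in the subgroup.

no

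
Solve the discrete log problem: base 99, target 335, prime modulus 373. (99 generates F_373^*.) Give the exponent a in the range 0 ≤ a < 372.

Baby-step giant-step with m = ceil(sqrt(372)) = 20.
Baby table (99^j mod 373 for j=0..19):
  0:1  1:99  2:103  3:126  4:165  5:296  6:210  7:275
  8:369  9:350  10:334  11:242  12:86  13:308  14:279  15:19
  16:16  17:92  18:156  19:151
Giant step factor: 99^(-20) ≡ 283 (mod 373).
Scan 335·283^i mod 373 for i = 0, 1, …:
  i=0: 335   i=1: 63   i=2: 298   i=3: 36
  i=4: 117   i=5: 287   i=6: 280   i=7: 164
  i=8: 160   i=9: 147     …   i=13: 48
  i=14: 156
Match at i=14, j=18: a = 14·20 + 18 = 298.

298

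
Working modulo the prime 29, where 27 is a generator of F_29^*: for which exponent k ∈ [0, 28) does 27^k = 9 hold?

10

Successive powers of 27 modulo 29:
  27^0=1  27^1=27  27^2=4  27^3=21  27^4=16  27^5=26
  27^6=6  27^7=17  27^8=24  27^9=10  27^10=9
So 27^10 ≡ 9 (mod 29), giving k = 10.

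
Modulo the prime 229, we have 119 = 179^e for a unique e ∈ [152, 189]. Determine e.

Compute 179^152 mod 229 = 94, then multiply by 179 repeatedly:
  179^152=94  179^153=109  179^154=46  179^155=219  179^156=42
  179^157=190  179^158=118  179^159=54  179^160=48  179^161=119
Found 119 at exponent 161.

161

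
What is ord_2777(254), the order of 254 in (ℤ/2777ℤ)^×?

The order of 254 must divide p − 1 = 2776 = 2^3 · 347.
Divisors: 1, 2, 4, 8, 347, 694, 1388, 2776.
Check each in increasing order: 254^1 ≡ 254;  254^2 ≡ 645;  254^4 ≡ 2252;  254^8 ≡ 702;  254^347 ≡ 2553;  254^694 ≡ 190;  254^1388 ≡ 2776;  254^2776 ≡ 1.
Smallest exponent giving 1 is 2776.

2776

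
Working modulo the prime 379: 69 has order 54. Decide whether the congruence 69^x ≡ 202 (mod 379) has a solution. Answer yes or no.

yes

202 ∈ ⟨69⟩ iff 202^54 ≡ 1 (mod 379), since |⟨69⟩| = 54.
202^54 mod 379 = 1.
Since 1 = 1, 202 lies in the subgroup.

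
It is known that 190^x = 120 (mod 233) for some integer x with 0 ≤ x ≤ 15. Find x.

Compute 190^0 mod 233 = 1, then multiply by 190 repeatedly:
  190^0=1  190^1=190  190^2=218  190^3=179  190^4=225
  190^5=111  190^6=120
Found 120 at exponent 6.

6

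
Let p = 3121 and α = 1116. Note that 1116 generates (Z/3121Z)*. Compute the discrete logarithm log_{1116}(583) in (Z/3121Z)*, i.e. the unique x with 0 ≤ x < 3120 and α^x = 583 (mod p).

Baby-step giant-step with m = ceil(sqrt(3120)) = 56.
Baby table (1116^j mod 3121 for j=0..55):
  0:1  1:1116  2:177  3:909  4:119  5:1722  6:2337  7:2057
  8:1677  9:2053  10:334  11:1345  12:2940  13:869  14:2294  15:884
  16:308  17:418  18:1459  19:2203  20:2321  21:2927  22:1966  23:3114
  24:1551  25:1882  26:3000  27:2288  28:430  29:2367  30:1206  31:745
  32:1234  33:783  34:3069  35:1267  36:159  37:2668  38:54  39:965
  40:195  41:2271  42:184  43:2479  44:1358  45:1843  46:49  47:1627
  48:2431  49:847  50:2710  51:111  52:2157  53:921  54:1027  55:725
Giant step factor: 1116^(-56) ≡ 689 (mod 3121).
Scan 583·689^i mod 3121 for i = 0, 1, …:
  i=0: 583   i=1: 2199   i=2: 1426   i=3: 2520
  i=4: 1004   i=5: 2015   i=6: 2611   i=7: 1283
  i=8: 744   i=9: 772     …   i=52: 2429
  i=53: 725
Match at i=53, j=55: x = 53·56 + 55 = 3023.

3023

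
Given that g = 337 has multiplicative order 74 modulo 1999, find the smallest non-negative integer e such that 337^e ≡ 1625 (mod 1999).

Successive powers of 337 modulo 1999:
  337^0=1  337^1=337  337^2=1625
So 337^2 ≡ 1625 (mod 1999), giving e = 2.

2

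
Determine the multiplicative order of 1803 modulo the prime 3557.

The order of 1803 must divide p − 1 = 3556 = 2^2 · 7 · 127.
Divisors: 1, 2, 4, 7, 14, 28, 127, 254, 508, 889, 1778, 3556.
Check each in increasing order: 1803^1 ≡ 1803;  1803^2 ≡ 3268;  1803^4 ≡ 1710;  1803^7 ≡ 373;  1803^14 ≡ 406;  1803^28 ≡ 1214;  1803^127 ≡ 929;  1803^254 ≡ 2247;  1803^508 ≡ 1626;  1803^889 ≡ 943;  1803^1778 ≡ 3556;  1803^3556 ≡ 1.
Smallest exponent giving 1 is 3556.

3556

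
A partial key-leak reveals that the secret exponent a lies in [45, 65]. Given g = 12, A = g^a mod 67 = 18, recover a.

Compute 12^45 mod 67 = 42, then multiply by 12 repeatedly:
  12^45=42  12^46=35  12^47=18
Found 18 at exponent 47.

47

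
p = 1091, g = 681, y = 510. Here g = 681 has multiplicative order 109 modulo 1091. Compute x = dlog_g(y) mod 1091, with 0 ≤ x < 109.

77

Baby-step giant-step with m = ceil(sqrt(109)) = 11.
Baby table (681^j mod 1091 for j=0..10):
  0:1  1:681  2:86  3:743  4:850  5:620  6:3  7:952
  8:258  9:47  10:368
Giant step factor: 681^(-11) ≡ 803 (mod 1091).
Scan 510·803^i mod 1091 for i = 0, 1, …:
  i=0: 510   i=1: 405   i=2: 97   i=3: 430
  i=4: 534   i=5: 39   i=6: 769   i=7: 1
Match at i=7, j=0: x = 7·11 + 0 = 77.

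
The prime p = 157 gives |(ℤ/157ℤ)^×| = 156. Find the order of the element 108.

13

The order of 108 must divide p − 1 = 156 = 2^2 · 3 · 13.
Divisors: 1, 2, 3, 4, 6, 12, 13, 26, 39, 52, 78, 156.
Check each in increasing order: 108^1 ≡ 108;  108^2 ≡ 46;  108^3 ≡ 101;  108^4 ≡ 75;  108^6 ≡ 153;  108^12 ≡ 16;  108^13 ≡ 1.
Smallest exponent giving 1 is 13.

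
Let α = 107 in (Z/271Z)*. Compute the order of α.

270

The order of 107 must divide p − 1 = 270 = 2 · 3^3 · 5.
Divisors: 1, 2, 3, 5, 6, 9, 10, 15, 18, 27, 30, 45, 54, 90, 135, 270.
Check each in increasing order: 107^1 ≡ 107;  107^2 ≡ 67;  107^3 ≡ 123;  107^5 ≡ 111;  107^6 ≡ 224;  107^9 ≡ 181;  107^10 ≡ 126;  107^15 ≡ 165;  107^18 ≡ 241;  107^27 ≡ 261;  107^30 ≡ 125;  107^45 ≡ 29;  107^54 ≡ 100;  107^90 ≡ 28;  107^135 ≡ 270;  107^270 ≡ 1.
Smallest exponent giving 1 is 270.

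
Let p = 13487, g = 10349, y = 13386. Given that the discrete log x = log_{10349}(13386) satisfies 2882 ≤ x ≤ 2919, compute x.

2891

Compute 10349^2882 mod 13487 = 12495, then multiply by 10349 repeatedly:
  10349^2882=12495  10349^2883=10886  10349^2884=2303  10349^2885=2218  10349^2886=12695
  10349^2887=3688  10349^2888=12389  10349^2889=6339  10349^2890=1543  10349^2891=13386
Found 13386 at exponent 2891.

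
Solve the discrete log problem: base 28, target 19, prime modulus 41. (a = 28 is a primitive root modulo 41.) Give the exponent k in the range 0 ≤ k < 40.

19

Successive powers of 28 modulo 41:
  28^0=1  28^1=28  28^2=5  28^3=17  28^4=25  28^5=3
  28^6=2  28^7=15  28^8=10  28^9=34  28^10=9  28^11=6
  28^12=4  28^13=30  28^14=20  28^15=27  28^16=18  28^17=12
  28^18=8  28^19=19
So 28^19 ≡ 19 (mod 41), giving k = 19.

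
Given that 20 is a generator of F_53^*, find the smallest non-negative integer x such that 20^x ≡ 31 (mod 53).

41

Baby-step giant-step with m = ceil(sqrt(52)) = 8.
Baby table (20^j mod 53 for j=0..7):
  0:1  1:20  2:29  3:50  4:46  5:19  6:9  7:21
Giant step factor: 20^(-8) ≡ 13 (mod 53).
Scan 31·13^i mod 53 for i = 0, 1, …:
  i=0: 31   i=1: 32   i=2: 45   i=3: 2
  i=4: 26   i=5: 20
Match at i=5, j=1: x = 5·8 + 1 = 41.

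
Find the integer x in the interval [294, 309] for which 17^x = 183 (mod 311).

309

Compute 17^294 mod 311 = 274, then multiply by 17 repeatedly:
  17^294=274  17^295=304  17^296=192  17^297=154  17^298=130
  17^299=33  17^300=250  17^301=207  17^302=98  17^303=111
  17^304=21  17^305=46  17^306=160  17^307=232  17^308=212
  17^309=183
Found 183 at exponent 309.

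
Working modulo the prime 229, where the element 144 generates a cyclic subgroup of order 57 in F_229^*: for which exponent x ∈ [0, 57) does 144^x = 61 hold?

6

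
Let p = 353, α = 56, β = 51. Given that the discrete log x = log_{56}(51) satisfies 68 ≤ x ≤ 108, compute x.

107

Compute 56^68 mod 353 = 11, then multiply by 56 repeatedly:
  56^68=11  56^69=263  56^70=255  56^71=160  56^72=135
  56^73=147  56^74=113  56^75=327  56^76=309  56^77=7
  56^78=39  56^79=66  56^80=166  56^81=118  56^82=254
  56^83=104  56^84=176  56^85=325  56^86=197  56^87=89
  56^88=42  56^89=234  56^90=43  56^91=290  56^92=2
  56^93=112  56^94=271  56^95=350  56^96=185  56^97=123
  56^98=181  56^99=252  56^100=345  56^101=258  56^102=328
  56^103=12  56^104=319  56^105=214  56^106=335  56^107=51
Found 51 at exponent 107.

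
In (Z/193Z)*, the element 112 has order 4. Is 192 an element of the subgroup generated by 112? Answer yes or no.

yes

192 ∈ ⟨112⟩ iff 192^4 ≡ 1 (mod 193), since |⟨112⟩| = 4.
192^4 mod 193 = 1.
Since 1 = 1, 192 lies in the subgroup.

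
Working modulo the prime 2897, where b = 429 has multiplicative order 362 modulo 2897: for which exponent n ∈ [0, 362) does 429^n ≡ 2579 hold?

Baby-step giant-step with m = ceil(sqrt(362)) = 20.
Baby table (429^j mod 2897 for j=0..19):
  0:1  1:429  2:1530  3:1648  4:124  5:1050  6:1415  7:1562
  8:891  9:2732  10:1640  11:2486  12:398  13:2716  14:570  15:1182
  16:103  17:732  18:1152  19:1718
Giant step factor: 429^(-20) ≡ 115 (mod 2897).
Scan 2579·115^i mod 2897 for i = 0, 1, …:
  i=0: 2579   i=1: 1091   i=2: 894   i=3: 1415
Match at i=3, j=6: n = 3·20 + 6 = 66.

66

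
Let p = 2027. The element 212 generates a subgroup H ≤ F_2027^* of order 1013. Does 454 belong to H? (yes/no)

no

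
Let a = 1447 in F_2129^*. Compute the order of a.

1064

The order of 1447 must divide p − 1 = 2128 = 2^4 · 7 · 19.
Divisors: 1, 2, 4, 7, 8, 14, 16, 19, 28, 38, 56, 76, 112, 133, 152, 266, 304, 532, 1064, 2128.
Check each in increasing order: 1447^1 ≡ 1447;  1447^2 ≡ 1002;  1447^4 ≡ 1245;  1447^7 ≡ 671;  1447^8 ≡ 113;  1447^14 ≡ 1022;  1447^16 ≡ 2124;  1447^19 ≡ 1904;  1447^28 ≡ 1274;  1447^38 ≡ 1658;  1447^56 ≡ 778;  1447^76 ≡ 425;  1447^112 ≡ 648;  1447^133 ≡ 380;  1447^152 ≡ 1789;  1447^266 ≡ 1757;  1447^304 ≡ 634;  1447^532 ≡ 2128;  1447^1064 ≡ 1.
Smallest exponent giving 1 is 1064.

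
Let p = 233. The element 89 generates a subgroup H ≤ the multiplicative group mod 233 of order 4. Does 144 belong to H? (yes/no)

⟨89⟩ has order 4; its elements mod 233 are {1, 89, 144, 232}.
144 is in this set.

yes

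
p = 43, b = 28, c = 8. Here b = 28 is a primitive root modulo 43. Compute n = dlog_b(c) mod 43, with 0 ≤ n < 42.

33

Baby-step giant-step with m = ceil(sqrt(42)) = 7.
Baby table (28^j mod 43 for j=0..6):
  0:1  1:28  2:10  3:22  4:14  5:5  6:11
Giant step factor: 28^(-7) ≡ 37 (mod 43).
Scan 8·37^i mod 43 for i = 0, 1, …:
  i=0: 8   i=1: 38   i=2: 30   i=3: 35
  i=4: 5
Match at i=4, j=5: n = 4·7 + 5 = 33.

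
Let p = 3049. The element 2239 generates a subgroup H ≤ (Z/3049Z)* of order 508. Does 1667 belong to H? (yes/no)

yes

1667 ∈ ⟨2239⟩ iff 1667^508 ≡ 1 (mod 3049), since |⟨2239⟩| = 508.
1667^508 mod 3049 = 1.
Since 1 = 1, 1667 lies in the subgroup.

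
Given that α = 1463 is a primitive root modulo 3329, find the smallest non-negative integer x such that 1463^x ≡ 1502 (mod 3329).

Baby-step giant-step with m = ceil(sqrt(3328)) = 58.
Baby table (1463^j mod 3329 for j=0..57):
  0:1  1:1463  2:3151  3:2577  4:1723  5:696  6:2903  7:2614
  8:2590  9:768  10:1711  11:3114  12:1710  13:1651  14:1888  15:2403
  16:165  17:1707  18:591  19:2422  20:1330  21:1654  22:2948  23:1869
  24:1238  25:218  26:2679  27:1144  28:2514  29:2766  30:1923  31:344
  32:593  33:2019  34:974  35:150  36:3065  37:3261  38:386  39:2117
  40:1201  41:2680  42:2607  43:2336  44:2014  45:317  46:1040  47:167
  48:1304  49:235  50:918  51:1447  52:3046  53:2096  54:439  55:3089
  56:1754  57:2772
Giant step factor: 1463^(-58) ≡ 1851 (mod 3329).
Scan 1502·1851^i mod 3329 for i = 0, 1, …:
  i=0: 1502   i=1: 487   i=2: 2607
Match at i=2, j=42: x = 2·58 + 42 = 158.

158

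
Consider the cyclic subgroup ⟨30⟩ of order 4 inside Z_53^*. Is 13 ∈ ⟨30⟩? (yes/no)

no

⟨30⟩ has order 4; its elements mod 53 are {1, 23, 30, 52}.
13 is not in this set.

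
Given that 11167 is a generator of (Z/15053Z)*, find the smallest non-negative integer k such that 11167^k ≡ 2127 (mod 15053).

9286

Baby-step giant-step with m = ceil(sqrt(15052)) = 123.
Baby table (11167^j mod 15053 for j=0..122):
  0:1  1:11167  2:2837  3:9267  4:10267  5:7941  6:14977  7:9329
  8:10183  9:3199  10:2464  11:13657  12:5776  13:13540  14:8848  15:12777
  16:8425  17:725  18:12614  19:9617  20:4937  21:7393  22:6979  23:5112
  24:4728  25:6705  26:1113  27:10146  28:11504  29:2866  30:1944  31:2222
  32:5730  33:11660  34:13823  35:7979  36:2786  37:11764  38:1057  39:1967
  40:3162  41:10769  42:14059  43:9116  44:9986  45:1038  46:536  47:9471
  48:279  49:14675  50:8767  51:11430  52:4423  53:2748  54:8902  55:13675
  56:11093  57:4394  58:10071  59:1894  60:833  61:14410  62:14953  63:12275
  64:2307  65:6586  66:11957  67:3709  68:7600  69:386  70:5304  71:11266
  72:9501  73:4123  74:9467  75:770  76:3327  77:1805  78:468  79:2765
  80:3052  81:1692  82:3049  83:13350  84:9591  85:602  86:8896  87:6885
  88:9124  89:9004  90:8681  91:14460  92:1289  93:3595  94:14067  95:8134
  96:2576  97:14962  98:7407  99:12787  100:14724  101:14042  102:14966  103:6916
  104:9082  105:6633  106:9951  107:1571  108:6612  109:1239  110:2206  111:7694
  112:11427  113:1028  114:9290  115:11207  116:12980  117:2323  118:4622  119:12190
  120:1451  121:6289  122:7018
Giant step factor: 11167^(-123) ≡ 394 (mod 15053).
Scan 2127·394^i mod 15053 for i = 0, 1, …:
  i=0: 2127   i=1: 10123   i=2: 14470   i=3: 11146
  i=4: 11101   i=5: 8424   i=6: 7396   i=7: 8795
  i=8: 3040   i=9: 8573     …   i=74: 5691
  i=75: 14410
Match at i=75, j=61: k = 75·123 + 61 = 9286.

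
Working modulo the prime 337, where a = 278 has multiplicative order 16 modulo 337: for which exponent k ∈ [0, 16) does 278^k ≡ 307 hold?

Successive powers of 278 modulo 337:
  278^0=1  278^1=278  278^2=111  278^3=191  278^4=189  278^5=307
So 278^5 ≡ 307 (mod 337), giving k = 5.

5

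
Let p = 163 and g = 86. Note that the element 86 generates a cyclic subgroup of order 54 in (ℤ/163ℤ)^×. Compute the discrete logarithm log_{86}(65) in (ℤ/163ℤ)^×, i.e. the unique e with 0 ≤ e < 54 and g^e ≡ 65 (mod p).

10

Successive powers of 86 modulo 163:
  86^0=1  86^1=86  86^2=61  86^3=30  86^4=135  86^5=37
  86^6=85  86^7=138  86^8=132  86^9=105  86^10=65
So 86^10 ≡ 65 (mod 163), giving e = 10.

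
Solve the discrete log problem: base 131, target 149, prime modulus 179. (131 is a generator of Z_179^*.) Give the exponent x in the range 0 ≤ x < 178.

92

Baby-step giant-step with m = ceil(sqrt(178)) = 14.
Baby table (131^j mod 179 for j=0..13):
  0:1  1:131  2:156  3:30  4:171  5:26  6:5  7:118
  8:64  9:150  10:139  11:130  12:25  13:53
Giant step factor: 131^(-14) ≡ 146 (mod 179).
Scan 149·146^i mod 179 for i = 0, 1, …:
  i=0: 149   i=1: 95   i=2: 87   i=3: 172
  i=4: 52   i=5: 74   i=6: 64
Match at i=6, j=8: x = 6·14 + 8 = 92.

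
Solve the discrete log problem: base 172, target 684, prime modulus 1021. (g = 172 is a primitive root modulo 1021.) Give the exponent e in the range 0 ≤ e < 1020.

Baby-step giant-step with m = ceil(sqrt(1020)) = 32.
Baby table (172^j mod 1021 for j=0..31):
  0:1  1:172  2:996  3:805  4:625  5:295  6:711  7:793
  8:603  9:595  10:240  11:440  12:126  13:231  14:934  15:351
  16:133  17:414  18:759  19:881  20:424  21:437  22:631  23:306
  24:561  25:518  26:269  27:323  28:422  29:93  30:681  31:738
Giant step factor: 172^(-32) ≡ 735 (mod 1021).
Scan 684·735^i mod 1021 for i = 0, 1, …:
  i=0: 684   i=1: 408   i=2: 727   i=3: 362
  i=4: 610   i=5: 131   i=6: 311   i=7: 902
  i=8: 341   i=9: 490     …   i=14: 879
  i=15: 793
Match at i=15, j=7: e = 15·32 + 7 = 487.

487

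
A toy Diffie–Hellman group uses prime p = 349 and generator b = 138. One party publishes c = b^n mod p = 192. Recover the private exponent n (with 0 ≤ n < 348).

236

Baby-step giant-step with m = ceil(sqrt(348)) = 19.
Baby table (138^j mod 349 for j=0..18):
  0:1  1:138  2:198  3:102  4:116  5:303  6:283  7:315
  8:194  9:248  10:22  11:244  12:168  13:150  14:109  15:35
  16:293  17:299  18:80
Giant step factor: 138^(-19) ≡ 319 (mod 349).
Scan 192·319^i mod 349 for i = 0, 1, …:
  i=0: 192   i=1: 173   i=2: 45   i=3: 46
  i=4: 16   i=5: 218   i=6: 91   i=7: 62
  i=8: 234   i=9: 309   i=10: 153   i=11: 296
  i=12: 194
Match at i=12, j=8: n = 12·19 + 8 = 236.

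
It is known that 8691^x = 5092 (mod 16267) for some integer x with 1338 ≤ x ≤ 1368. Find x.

Compute 8691^1338 mod 16267 = 7361, then multiply by 8691 repeatedly:
  8691^1338=7361  8691^1339=12607  8691^1340=9192  8691^1341=435  8691^1342=6641
  8691^1343=1615  8691^1344=13811  8691^1345=13475  8691^1346=5092
Found 5092 at exponent 1346.

1346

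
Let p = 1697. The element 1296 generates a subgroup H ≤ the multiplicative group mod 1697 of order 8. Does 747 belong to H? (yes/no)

no

⟨1296⟩ has order 8; its elements mod 1697 are {1, 292, 401, 414, 1283, 1296, 1405, 1696}.
747 is not in this set.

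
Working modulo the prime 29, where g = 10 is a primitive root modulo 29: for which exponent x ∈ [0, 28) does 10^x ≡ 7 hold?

Successive powers of 10 modulo 29:
  10^0=1  10^1=10  10^2=13  10^3=14  10^4=24  10^5=8
  10^6=22  10^7=17  10^8=25  10^9=18  10^10=6  10^11=2
  10^12=20  10^13=26  10^14=28  10^15=19  10^16=16  10^17=15
  10^18=5  10^19=21  10^20=7
So 10^20 ≡ 7 (mod 29), giving x = 20.

20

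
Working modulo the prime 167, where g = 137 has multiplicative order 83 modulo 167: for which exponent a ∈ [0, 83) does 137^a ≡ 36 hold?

69

Baby-step giant-step with m = ceil(sqrt(83)) = 10.
Baby table (137^j mod 167 for j=0..9):
  0:1  1:137  2:65  3:54  4:50  5:3  6:77  7:28
  8:162  9:150
Giant step factor: 137^(-10) ≡ 130 (mod 167).
Scan 36·130^i mod 167 for i = 0, 1, …:
  i=0: 36   i=1: 4   i=2: 19   i=3: 132
  i=4: 126   i=5: 14   i=6: 150
Match at i=6, j=9: a = 6·10 + 9 = 69.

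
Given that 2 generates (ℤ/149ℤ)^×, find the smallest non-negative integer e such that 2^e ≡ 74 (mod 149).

73

Baby-step giant-step with m = ceil(sqrt(148)) = 13.
Baby table (2^j mod 149 for j=0..12):
  0:1  1:2  2:4  3:8  4:16  5:32  6:64  7:128
  8:107  9:65  10:130  11:111  12:73
Giant step factor: 2^(-13) ≡ 99 (mod 149).
Scan 74·99^i mod 149 for i = 0, 1, …:
  i=0: 74   i=1: 25   i=2: 91   i=3: 69
  i=4: 126   i=5: 107
Match at i=5, j=8: e = 5·13 + 8 = 73.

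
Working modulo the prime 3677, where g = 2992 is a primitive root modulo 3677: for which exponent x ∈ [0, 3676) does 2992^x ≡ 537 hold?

Baby-step giant-step with m = ceil(sqrt(3676)) = 61.
Baby table (2992^j mod 3677 for j=0..60):
  0:1  1:2992  2:2246  3:2153  4:3349  5:383  6:2389  7:3477
  8:951  9:3071  10:3286  11:3091  12:617  13:210  14:3230  15:1004
  16:3536  17:983  18:3213  19:1618  20:2124  21:1152  22:1435  23:2461
  24:1958  25:875  26:3653  27:1732  28:1251  29:3483  30:518  31:1839
  32:1496  33:1123  34:2915  35:3513  36:2030  37:3033  38:3577  39:2314
  40:3374  41:1643  42:3384  43:2147  44:105  45:1615  46:502  47:1768
  48:2330  49:3445  50:809  51:1062  52:576  53:2556  54:3069  55:979
  56:2276  57:3665  58:866  59:2464  60:3580
Giant step factor: 2992^(-61) ≡ 937 (mod 3677).
Scan 537·937^i mod 3677 for i = 0, 1, …:
  i=0: 537   i=1: 3097   i=2: 736   i=3: 2033
  i=4: 235   i=5: 3252   i=6: 2568   i=7: 1458
  i=8: 1979   i=9: 1115     …   i=17: 1692
  i=18: 617
Match at i=18, j=12: x = 18·61 + 12 = 1110.

1110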